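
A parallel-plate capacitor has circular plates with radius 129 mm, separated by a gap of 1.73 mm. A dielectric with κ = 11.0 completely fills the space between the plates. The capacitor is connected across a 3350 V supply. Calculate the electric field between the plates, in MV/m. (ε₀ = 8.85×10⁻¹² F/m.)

1.94 MV/m

E = V/d = 3350 / 1.73×10⁻³ = 1.94×10⁶ V/m.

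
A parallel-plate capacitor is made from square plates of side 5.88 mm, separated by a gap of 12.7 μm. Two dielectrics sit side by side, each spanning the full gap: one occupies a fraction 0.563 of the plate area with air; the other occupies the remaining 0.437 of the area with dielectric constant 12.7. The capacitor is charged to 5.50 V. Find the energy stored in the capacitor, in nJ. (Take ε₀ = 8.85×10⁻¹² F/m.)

A = (5.88 mm)² = 3.46×10⁻⁵ m².
Side-by-side slabs ⇒ two capacitors in parallel, each spanning the full gap.
C₁ = κ₁ε₀A₁/d = 1.00 × 8.85×10⁻¹² × 1.95×10⁻⁵ / 1.27×10⁻⁵ = 1.36×10⁻¹¹ F.
C₂ = κ₂ε₀A₂/d = 12.7 × 8.85×10⁻¹² × 1.51×10⁻⁵ / 1.27×10⁻⁵ = 1.34×10⁻¹⁰ F.
C = C₁ + C₂ = 1.47×10⁻¹⁰ F.
U = ½CV² = ½ × 1.47×10⁻¹⁰ × (5.50)² = 2.23×10⁻⁹ J.

U ≈ 2.23 nJ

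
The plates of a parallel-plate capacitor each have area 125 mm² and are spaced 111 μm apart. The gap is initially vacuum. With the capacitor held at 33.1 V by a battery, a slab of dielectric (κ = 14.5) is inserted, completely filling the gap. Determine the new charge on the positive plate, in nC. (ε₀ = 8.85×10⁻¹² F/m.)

4.78 nC

A = 125 mm² = 1.25×10⁻⁴ m².
Initially C₁ = ε₀A/d = 8.85×10⁻¹² × 1.25×10⁻⁴ / 1.11×10⁻⁴ = 9.97×10⁻¹² F.
Q₁ = 3.30×10⁻¹⁰ C.
Battery connected ⇒ V is held fixed. C₂ = 14.5 C₁ and Q = CV, so Q₂/Q₁ = C₂/C₁ = 14.5.
Q₂ = 14.5 × 3.30×10⁻¹⁰ = 4.78×10⁻⁹ C.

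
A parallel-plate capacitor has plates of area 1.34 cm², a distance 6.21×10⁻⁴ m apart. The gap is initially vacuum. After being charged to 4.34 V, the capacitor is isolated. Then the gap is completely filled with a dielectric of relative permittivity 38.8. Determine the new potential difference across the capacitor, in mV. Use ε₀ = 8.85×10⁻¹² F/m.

112 mV

A = 1.34 cm² = 1.34×10⁻⁴ m².
Initially C₁ = ε₀A/d = 8.85×10⁻¹² × 1.34×10⁻⁴ / 6.21×10⁻⁴ = 1.91×10⁻¹² F.
V₁ = 4.34 V.
Isolated ⇒ Q is held fixed. C₂ = 38.8 C₁ and V = Q/C, so V₂/V₁ = C₁/C₂ = 0.0258.
V₂ = 0.0258 × 4.34 = 0.112 V.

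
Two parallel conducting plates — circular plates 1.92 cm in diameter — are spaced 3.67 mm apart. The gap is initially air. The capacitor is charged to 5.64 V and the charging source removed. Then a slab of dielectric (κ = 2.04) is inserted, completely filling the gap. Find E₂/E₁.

E₂/E₁ ≈ 0.490

Isolated ⇒ Q is held fixed.
V₂ = Q/C₂ = V₁/2.04; E = V/d, so E₂/E₁ = (V₂/V₁)(d₁/d₂) = 0.490.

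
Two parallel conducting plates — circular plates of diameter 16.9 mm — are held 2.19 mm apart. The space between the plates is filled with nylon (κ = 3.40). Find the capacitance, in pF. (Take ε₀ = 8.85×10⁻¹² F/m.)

A = π(16.9/2 mm)² = 2.24×10⁻⁴ m².
C = κε₀A/d = 3.40 × 8.85×10⁻¹² × 2.24×10⁻⁴ / 2.19×10⁻³ = 3.08×10⁻¹² F.

C ≈ 3.08 pF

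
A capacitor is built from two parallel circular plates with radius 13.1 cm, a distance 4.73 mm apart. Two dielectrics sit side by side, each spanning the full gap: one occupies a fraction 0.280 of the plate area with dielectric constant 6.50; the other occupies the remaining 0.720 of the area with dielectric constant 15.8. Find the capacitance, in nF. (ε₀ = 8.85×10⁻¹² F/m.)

A = π(13.1 cm)² = 5.39×10⁻² m².
Side-by-side slabs ⇒ two capacitors in parallel, each spanning the full gap.
C₁ = κ₁ε₀A₁/d = 6.50 × 8.85×10⁻¹² × 1.51×10⁻² / 4.73×10⁻³ = 1.84×10⁻¹⁰ F.
C₂ = κ₂ε₀A₂/d = 15.8 × 8.85×10⁻¹² × 3.88×10⁻² / 4.73×10⁻³ = 1.15×10⁻⁹ F.
C = C₁ + C₂ = 1.33×10⁻⁹ F.

C ≈ 1.33 nF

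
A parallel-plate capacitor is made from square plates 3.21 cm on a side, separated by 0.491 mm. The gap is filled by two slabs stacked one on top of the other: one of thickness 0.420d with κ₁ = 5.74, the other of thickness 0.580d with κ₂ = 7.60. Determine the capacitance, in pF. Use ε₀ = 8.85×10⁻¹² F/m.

A = (3.21 cm)² = 1.03×10⁻³ m².
Stacked slabs ⇒ two capacitors in series, each with the full plate area.
C₁ = κ₁ε₀A/d₁ = 5.74 × 8.85×10⁻¹² × 1.03×10⁻³ / 2.06×10⁻⁴ = 2.54×10⁻¹⁰ F.
C₂ = κ₂ε₀A/d₂ = 7.60 × 8.85×10⁻¹² × 1.03×10⁻³ / 2.85×10⁻⁴ = 2.43×10⁻¹⁰ F.
C = (1/C₁ + 1/C₂)⁻¹ = 1.24×10⁻¹⁰ F.

C ≈ 124 pF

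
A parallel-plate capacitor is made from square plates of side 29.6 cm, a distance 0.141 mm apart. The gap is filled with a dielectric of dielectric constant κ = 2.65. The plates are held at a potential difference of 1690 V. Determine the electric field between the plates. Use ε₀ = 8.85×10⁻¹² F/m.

E = V/d = 1690 / 1.41×10⁻⁴ = 1.20×10⁷ V/m.

12.0 MV/m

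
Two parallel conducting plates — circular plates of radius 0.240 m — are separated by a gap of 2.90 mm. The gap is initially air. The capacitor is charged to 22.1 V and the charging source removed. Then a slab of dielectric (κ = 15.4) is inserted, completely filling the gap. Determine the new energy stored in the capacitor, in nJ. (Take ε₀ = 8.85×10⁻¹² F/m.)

A = π(0.240 m)² = 0.181 m².
Initially C₁ = ε₀A/d = 8.85×10⁻¹² × 0.181 / 2.90×10⁻³ = 5.52×10⁻¹⁰ F.
U₁ = 1.35×10⁻⁷ J.
Isolated ⇒ Q is held fixed. C₂ = 15.4 C₁ and U = Q²/(2C), so U₂/U₁ = C₁/C₂ = 0.0649.
U₂ = 0.0649 × 1.35×10⁻⁷ = 8.76×10⁻⁹ J.

8.76 nJ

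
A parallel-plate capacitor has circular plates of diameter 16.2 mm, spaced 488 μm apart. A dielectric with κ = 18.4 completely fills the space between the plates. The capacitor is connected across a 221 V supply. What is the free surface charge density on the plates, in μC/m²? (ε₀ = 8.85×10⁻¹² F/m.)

σ ≈ 73.7 μC/m²

A = π(16.2/2 mm)² = 2.06×10⁻⁴ m².
C = κε₀A/d = 18.4 × 8.85×10⁻¹² × 2.06×10⁻⁴ / 4.88×10⁻⁴ = 6.88×10⁻¹¹ F.
σ = Q/A = CV/A = 6.88×10⁻¹¹ × 221 / 2.06×10⁻⁴ = 7.37×10⁻⁵ C/m².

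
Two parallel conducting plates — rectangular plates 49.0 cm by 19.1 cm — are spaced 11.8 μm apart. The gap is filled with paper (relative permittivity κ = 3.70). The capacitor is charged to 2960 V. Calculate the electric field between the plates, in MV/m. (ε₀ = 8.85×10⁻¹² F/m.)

E = V/d = 2960 / 1.18×10⁻⁵ = 2.51×10⁸ V/m.

E ≈ 251 MV/m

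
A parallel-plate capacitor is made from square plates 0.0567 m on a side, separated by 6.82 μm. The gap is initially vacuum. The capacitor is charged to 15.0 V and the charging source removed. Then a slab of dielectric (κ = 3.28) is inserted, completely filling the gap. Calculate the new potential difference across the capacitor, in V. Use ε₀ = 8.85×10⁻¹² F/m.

A = (0.0567 m)² = 3.21×10⁻³ m².
Initially C₁ = ε₀A/d = 8.85×10⁻¹² × 3.21×10⁻³ / 6.82×10⁻⁶ = 4.17×10⁻⁹ F.
V₁ = 15.0 V.
Isolated ⇒ Q is held fixed. C₂ = 3.28 C₁ and V = Q/C, so V₂/V₁ = C₁/C₂ = 0.305.
V₂ = 0.305 × 15.0 = 4.57 V.

4.57 V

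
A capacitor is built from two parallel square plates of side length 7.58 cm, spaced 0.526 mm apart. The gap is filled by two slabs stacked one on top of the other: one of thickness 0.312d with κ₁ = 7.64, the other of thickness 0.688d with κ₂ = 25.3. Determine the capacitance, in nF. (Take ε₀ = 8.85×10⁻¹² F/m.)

1.42 nF

A = (7.58 cm)² = 5.75×10⁻³ m².
Stacked slabs ⇒ two capacitors in series, each with the full plate area.
C₁ = κ₁ε₀A/d₁ = 7.64 × 8.85×10⁻¹² × 5.75×10⁻³ / 1.64×10⁻⁴ = 2.37×10⁻⁹ F.
C₂ = κ₂ε₀A/d₂ = 25.3 × 8.85×10⁻¹² × 5.75×10⁻³ / 3.62×10⁻⁴ = 3.55×10⁻⁹ F.
C = (1/C₁ + 1/C₂)⁻¹ = 1.42×10⁻⁹ F.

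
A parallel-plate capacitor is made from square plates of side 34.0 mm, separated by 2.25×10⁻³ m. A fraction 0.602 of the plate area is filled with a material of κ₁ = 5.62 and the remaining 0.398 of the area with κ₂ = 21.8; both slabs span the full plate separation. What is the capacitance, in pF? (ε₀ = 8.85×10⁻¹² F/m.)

54.8 pF

A = (34.0 mm)² = 1.16×10⁻³ m².
Side-by-side slabs ⇒ two capacitors in parallel, each spanning the full gap.
C₁ = κ₁ε₀A₁/d = 5.62 × 8.85×10⁻¹² × 6.96×10⁻⁴ / 2.25×10⁻³ = 1.54×10⁻¹¹ F.
C₂ = κ₂ε₀A₂/d = 21.8 × 8.85×10⁻¹² × 4.60×10⁻⁴ / 2.25×10⁻³ = 3.95×10⁻¹¹ F.
C = C₁ + C₂ = 5.48×10⁻¹¹ F.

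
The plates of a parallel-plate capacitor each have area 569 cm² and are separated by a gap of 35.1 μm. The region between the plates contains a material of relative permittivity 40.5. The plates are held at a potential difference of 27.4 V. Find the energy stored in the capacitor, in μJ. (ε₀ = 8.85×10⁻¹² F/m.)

218 μJ

A = 569 cm² = 5.69×10⁻² m².
C = κε₀A/d = 40.5 × 8.85×10⁻¹² × 5.69×10⁻² / 3.51×10⁻⁵ = 5.81×10⁻⁷ F.
U = ½CV² = ½ × 5.81×10⁻⁷ × (27.4)² = 2.18×10⁻⁴ J.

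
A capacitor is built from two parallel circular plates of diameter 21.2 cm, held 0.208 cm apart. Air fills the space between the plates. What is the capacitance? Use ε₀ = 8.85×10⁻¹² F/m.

150 pF

A = π(21.2/2 cm)² = 3.53×10⁻² m².
C = ε₀A/d = 8.85×10⁻¹² × 3.53×10⁻² / 2.08×10⁻³ = 1.50×10⁻¹⁰ F.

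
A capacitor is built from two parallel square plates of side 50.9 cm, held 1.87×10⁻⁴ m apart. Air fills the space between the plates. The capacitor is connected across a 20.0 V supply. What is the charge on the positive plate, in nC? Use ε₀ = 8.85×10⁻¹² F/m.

A = (50.9 cm)² = 0.259 m².
C = ε₀A/d = 8.85×10⁻¹² × 0.259 / 1.87×10⁻⁴ = 1.23×10⁻⁸ F.
Q = CV = 1.23×10⁻⁸ × 20.0 = 2.45×10⁻⁷ C.

245 nC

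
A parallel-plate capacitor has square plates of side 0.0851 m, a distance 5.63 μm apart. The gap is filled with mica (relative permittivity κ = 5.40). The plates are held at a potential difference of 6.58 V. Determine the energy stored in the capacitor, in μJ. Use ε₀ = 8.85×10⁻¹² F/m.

A = (0.0851 m)² = 7.24×10⁻³ m².
C = κε₀A/d = 5.40 × 8.85×10⁻¹² × 7.24×10⁻³ / 5.63×10⁻⁶ = 6.15×10⁻⁸ F.
U = ½CV² = ½ × 6.15×10⁻⁸ × (6.58)² = 1.33×10⁻⁶ J.

U ≈ 1.33 μJ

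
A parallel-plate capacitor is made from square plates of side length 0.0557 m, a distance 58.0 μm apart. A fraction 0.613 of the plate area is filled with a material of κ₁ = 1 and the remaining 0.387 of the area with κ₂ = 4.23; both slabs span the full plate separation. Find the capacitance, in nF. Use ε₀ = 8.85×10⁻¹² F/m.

A = (0.0557 m)² = 3.10×10⁻³ m².
Side-by-side slabs ⇒ two capacitors in parallel, each spanning the full gap.
C₁ = κ₁ε₀A₁/d = 1.00 × 8.85×10⁻¹² × 1.90×10⁻³ / 5.80×10⁻⁵ = 2.90×10⁻¹⁰ F.
C₂ = κ₂ε₀A₂/d = 4.23 × 8.85×10⁻¹² × 1.20×10⁻³ / 5.80×10⁻⁵ = 7.75×10⁻¹⁰ F.
C = C₁ + C₂ = 1.07×10⁻⁹ F.

C ≈ 1.07 nF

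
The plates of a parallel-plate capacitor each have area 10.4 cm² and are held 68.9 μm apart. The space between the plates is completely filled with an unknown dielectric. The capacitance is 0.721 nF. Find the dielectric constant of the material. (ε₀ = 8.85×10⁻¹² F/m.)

5.40

A = 10.4 cm² = 1.04×10⁻³ m².
κ = Cd/(ε₀A) = 7.21×10⁻¹⁰ × 6.89×10⁻⁵ / (8.85×10⁻¹² × 1.04×10⁻³) = 5.40.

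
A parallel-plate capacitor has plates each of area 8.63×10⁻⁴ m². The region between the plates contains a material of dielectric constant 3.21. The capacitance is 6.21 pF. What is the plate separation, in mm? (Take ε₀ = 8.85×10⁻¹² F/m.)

d = κε₀A/C = 3.21 × 8.85×10⁻¹² × 8.63×10⁻⁴ / 6.21×10⁻¹² = 3.95×10⁻³ m.

d ≈ 3.95 mm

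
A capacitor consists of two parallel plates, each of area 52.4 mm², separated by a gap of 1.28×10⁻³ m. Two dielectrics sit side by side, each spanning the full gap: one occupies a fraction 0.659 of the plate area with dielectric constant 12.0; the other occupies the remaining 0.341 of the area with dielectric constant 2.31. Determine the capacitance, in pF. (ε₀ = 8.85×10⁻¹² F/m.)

3.15 pF

A = 52.4 mm² = 5.24×10⁻⁵ m².
Side-by-side slabs ⇒ two capacitors in parallel, each spanning the full gap.
C₁ = κ₁ε₀A₁/d = 12.0 × 8.85×10⁻¹² × 3.45×10⁻⁵ / 1.28×10⁻³ = 2.87×10⁻¹² F.
C₂ = κ₂ε₀A₂/d = 2.31 × 8.85×10⁻¹² × 1.79×10⁻⁵ / 1.28×10⁻³ = 2.85×10⁻¹³ F.
C = C₁ + C₂ = 3.15×10⁻¹² F.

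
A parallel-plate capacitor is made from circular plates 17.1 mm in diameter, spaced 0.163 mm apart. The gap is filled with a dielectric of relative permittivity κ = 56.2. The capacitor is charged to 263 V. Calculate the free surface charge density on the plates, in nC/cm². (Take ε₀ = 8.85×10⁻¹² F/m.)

A = π(17.1/2 mm)² = 2.30×10⁻⁴ m².
C = κε₀A/d = 56.2 × 8.85×10⁻¹² × 2.30×10⁻⁴ / 1.63×10⁻⁴ = 7.01×10⁻¹⁰ F.
σ = Q/A = CV/A = 7.01×10⁻¹⁰ × 263 / 2.30×10⁻⁴ = 8.03×10⁻⁴ C/m².

80.3 nC/cm²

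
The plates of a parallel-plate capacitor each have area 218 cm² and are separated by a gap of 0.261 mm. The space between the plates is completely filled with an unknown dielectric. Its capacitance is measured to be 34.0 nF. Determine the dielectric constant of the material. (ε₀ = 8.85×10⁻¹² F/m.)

A = 218 cm² = 2.18×10⁻² m².
κ = Cd/(ε₀A) = 3.40×10⁻⁸ × 2.61×10⁻⁴ / (8.85×10⁻¹² × 2.18×10⁻²) = 46.0.

κ ≈ 46.0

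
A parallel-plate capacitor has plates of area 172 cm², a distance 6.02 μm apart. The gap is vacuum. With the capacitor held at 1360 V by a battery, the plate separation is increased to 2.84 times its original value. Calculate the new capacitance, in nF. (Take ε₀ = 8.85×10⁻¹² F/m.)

8.90 nF

A = 172 cm² = 1.72×10⁻² m².
Initially C₁ = ε₀A/d = 8.85×10⁻¹² × 1.72×10⁻² / 6.02×10⁻⁶ = 2.53×10⁻⁸ F.
C = ε₀A/d scales as 1/d, so C₂/C₁ = d₁/d₂ = 1/2.84 = 0.352.
C₂ = 0.352 × 2.53×10⁻⁸ = 8.90×10⁻⁹ F.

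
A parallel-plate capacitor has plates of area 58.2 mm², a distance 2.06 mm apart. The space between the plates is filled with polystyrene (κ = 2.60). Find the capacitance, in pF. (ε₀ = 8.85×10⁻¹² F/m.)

C ≈ 0.650 pF

A = 58.2 mm² = 5.82×10⁻⁵ m².
C = κε₀A/d = 2.60 × 8.85×10⁻¹² × 5.82×10⁻⁵ / 2.06×10⁻³ = 6.50×10⁻¹³ F.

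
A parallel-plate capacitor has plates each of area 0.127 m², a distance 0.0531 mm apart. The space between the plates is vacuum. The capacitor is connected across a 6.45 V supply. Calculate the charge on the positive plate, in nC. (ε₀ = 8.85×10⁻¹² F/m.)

C = ε₀A/d = 8.85×10⁻¹² × 0.127 / 5.31×10⁻⁵ = 2.12×10⁻⁸ F.
Q = CV = 2.12×10⁻⁸ × 6.45 = 1.37×10⁻⁷ C.

Q ≈ 137 nC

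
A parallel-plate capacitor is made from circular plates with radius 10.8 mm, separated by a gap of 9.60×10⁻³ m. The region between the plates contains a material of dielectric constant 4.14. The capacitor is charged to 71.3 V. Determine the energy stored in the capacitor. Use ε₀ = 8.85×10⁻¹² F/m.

A = π(10.8 mm)² = 3.66×10⁻⁴ m².
C = κε₀A/d = 4.14 × 8.85×10⁻¹² × 3.66×10⁻⁴ / 9.60×10⁻³ = 1.40×10⁻¹² F.
U = ½CV² = ½ × 1.40×10⁻¹² × (71.3)² = 3.55×10⁻⁹ J.

U ≈ 3.55 nJ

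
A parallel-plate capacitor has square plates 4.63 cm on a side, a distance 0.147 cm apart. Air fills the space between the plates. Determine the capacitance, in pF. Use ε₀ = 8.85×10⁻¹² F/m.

12.9 pF

A = (4.63 cm)² = 2.14×10⁻³ m².
C = ε₀A/d = 8.85×10⁻¹² × 2.14×10⁻³ / 1.47×10⁻³ = 1.29×10⁻¹¹ F.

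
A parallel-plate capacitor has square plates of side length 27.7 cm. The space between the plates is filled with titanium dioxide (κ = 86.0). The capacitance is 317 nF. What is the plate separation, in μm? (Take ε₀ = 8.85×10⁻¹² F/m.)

A = (27.7 cm)² = 7.67×10⁻² m².
d = κε₀A/C = 86.0 × 8.85×10⁻¹² × 7.67×10⁻² / 3.17×10⁻⁷ = 1.84×10⁻⁴ m.

d ≈ 184 μm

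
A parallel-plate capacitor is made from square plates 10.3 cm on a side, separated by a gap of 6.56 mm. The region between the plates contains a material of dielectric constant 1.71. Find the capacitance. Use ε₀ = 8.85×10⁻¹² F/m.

C ≈ 24.5 pF

A = (10.3 cm)² = 1.06×10⁻² m².
C = κε₀A/d = 1.71 × 8.85×10⁻¹² × 1.06×10⁻² / 6.56×10⁻³ = 2.45×10⁻¹¹ F.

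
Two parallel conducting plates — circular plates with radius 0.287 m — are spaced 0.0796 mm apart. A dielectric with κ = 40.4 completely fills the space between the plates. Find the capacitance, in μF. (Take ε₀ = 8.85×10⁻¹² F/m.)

C ≈ 1.16 μF

A = π(0.287 m)² = 0.259 m².
C = κε₀A/d = 40.4 × 8.85×10⁻¹² × 0.259 / 7.96×10⁻⁵ = 1.16×10⁻⁶ F.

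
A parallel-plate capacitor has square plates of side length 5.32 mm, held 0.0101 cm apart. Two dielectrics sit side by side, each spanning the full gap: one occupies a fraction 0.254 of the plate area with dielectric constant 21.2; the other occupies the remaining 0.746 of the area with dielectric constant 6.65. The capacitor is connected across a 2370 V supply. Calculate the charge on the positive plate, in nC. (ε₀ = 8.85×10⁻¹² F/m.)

Q ≈ 60.8 nC

A = (5.32 mm)² = 2.83×10⁻⁵ m².
Side-by-side slabs ⇒ two capacitors in parallel, each spanning the full gap.
C₁ = κ₁ε₀A₁/d = 21.2 × 8.85×10⁻¹² × 7.19×10⁻⁶ / 1.01×10⁻⁴ = 1.34×10⁻¹¹ F.
C₂ = κ₂ε₀A₂/d = 6.65 × 8.85×10⁻¹² × 2.11×10⁻⁵ / 1.01×10⁻⁴ = 1.23×10⁻¹¹ F.
C = C₁ + C₂ = 2.57×10⁻¹¹ F.
Q = CV = 2.57×10⁻¹¹ × 2370 = 6.08×10⁻⁸ C.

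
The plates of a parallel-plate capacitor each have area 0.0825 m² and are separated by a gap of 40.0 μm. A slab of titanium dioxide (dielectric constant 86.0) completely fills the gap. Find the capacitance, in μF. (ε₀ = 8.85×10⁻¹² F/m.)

C = κε₀A/d = 86.0 × 8.85×10⁻¹² × 8.25×10⁻² / 4.00×10⁻⁵ = 1.57×10⁻⁶ F.

1.57 μF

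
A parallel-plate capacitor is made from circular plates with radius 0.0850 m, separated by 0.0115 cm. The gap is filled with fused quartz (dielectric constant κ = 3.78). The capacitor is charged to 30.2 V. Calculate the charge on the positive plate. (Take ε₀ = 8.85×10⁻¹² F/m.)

199 nC

A = π(0.0850 m)² = 2.27×10⁻² m².
C = κε₀A/d = 3.78 × 8.85×10⁻¹² × 2.27×10⁻² / 1.15×10⁻⁴ = 6.60×10⁻⁹ F.
Q = CV = 6.60×10⁻⁹ × 30.2 = 1.99×10⁻⁷ C.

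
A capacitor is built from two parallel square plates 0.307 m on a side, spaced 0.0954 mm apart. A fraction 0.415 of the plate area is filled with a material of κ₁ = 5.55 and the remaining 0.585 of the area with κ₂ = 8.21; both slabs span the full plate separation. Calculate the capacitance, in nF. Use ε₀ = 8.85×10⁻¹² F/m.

A = (0.307 m)² = 9.42×10⁻² m².
Side-by-side slabs ⇒ two capacitors in parallel, each spanning the full gap.
C₁ = κ₁ε₀A₁/d = 5.55 × 8.85×10⁻¹² × 3.91×10⁻² / 9.54×10⁻⁵ = 2.01×10⁻⁸ F.
C₂ = κ₂ε₀A₂/d = 8.21 × 8.85×10⁻¹² × 5.51×10⁻² / 9.54×10⁻⁵ = 4.20×10⁻⁸ F.
C = C₁ + C₂ = 6.21×10⁻⁸ F.

C ≈ 62.1 nF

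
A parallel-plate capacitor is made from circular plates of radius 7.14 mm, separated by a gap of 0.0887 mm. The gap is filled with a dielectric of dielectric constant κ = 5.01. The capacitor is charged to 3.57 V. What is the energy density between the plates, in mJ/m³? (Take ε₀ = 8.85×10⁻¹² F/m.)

u ≈ 35.9 mJ/m³

E = V/d = 3.57 / 8.87×10⁻⁵ = 4.02×10⁴ V/m.
u = ½κε₀E² = ½ × 5.01 × 8.85×10⁻¹² × (4.02×10⁴)² = 3.59×10⁻² J/m³.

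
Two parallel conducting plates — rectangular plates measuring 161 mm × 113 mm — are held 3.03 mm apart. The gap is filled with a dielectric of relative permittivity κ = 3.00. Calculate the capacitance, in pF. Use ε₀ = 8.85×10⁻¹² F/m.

C ≈ 159 pF

A = 161 × 113 mm² = 1.82×10⁻² m².
C = κε₀A/d = 3.00 × 8.85×10⁻¹² × 1.82×10⁻² / 3.03×10⁻³ = 1.59×10⁻¹⁰ F.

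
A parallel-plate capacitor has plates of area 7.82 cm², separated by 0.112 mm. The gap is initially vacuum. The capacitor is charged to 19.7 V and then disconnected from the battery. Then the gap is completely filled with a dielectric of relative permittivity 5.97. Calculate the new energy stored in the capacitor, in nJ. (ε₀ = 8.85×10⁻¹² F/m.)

A = 7.82 cm² = 7.82×10⁻⁴ m².
Initially C₁ = ε₀A/d = 8.85×10⁻¹² × 7.82×10⁻⁴ / 1.12×10⁻⁴ = 6.18×10⁻¹¹ F.
U₁ = 1.20×10⁻⁸ J.
Isolated ⇒ Q is held fixed. C₂ = 5.97 C₁ and U = Q²/(2C), so U₂/U₁ = C₁/C₂ = 0.168.
U₂ = 0.168 × 1.20×10⁻⁸ = 2.01×10⁻⁹ J.

2.01 nJ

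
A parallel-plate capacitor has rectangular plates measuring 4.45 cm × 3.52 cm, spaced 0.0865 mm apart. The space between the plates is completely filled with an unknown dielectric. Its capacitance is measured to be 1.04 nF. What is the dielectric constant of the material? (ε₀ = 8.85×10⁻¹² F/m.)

A = 4.45 × 3.52 cm² = 1.57×10⁻³ m².
κ = Cd/(ε₀A) = 1.04×10⁻⁹ × 8.65×10⁻⁵ / (8.85×10⁻¹² × 1.57×10⁻³) = 6.49.

6.49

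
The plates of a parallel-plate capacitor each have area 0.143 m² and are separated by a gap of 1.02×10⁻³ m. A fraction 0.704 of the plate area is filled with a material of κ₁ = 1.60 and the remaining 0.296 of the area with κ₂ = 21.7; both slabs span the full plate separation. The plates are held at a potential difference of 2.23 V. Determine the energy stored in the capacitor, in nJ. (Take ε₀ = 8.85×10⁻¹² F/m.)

Side-by-side slabs ⇒ two capacitors in parallel, each spanning the full gap.
C₁ = κ₁ε₀A₁/d = 1.60 × 8.85×10⁻¹² × 0.101 / 1.02×10⁻³ = 1.40×10⁻⁹ F.
C₂ = κ₂ε₀A₂/d = 21.7 × 8.85×10⁻¹² × 4.23×10⁻² / 1.02×10⁻³ = 7.97×10⁻⁹ F.
C = C₁ + C₂ = 9.37×10⁻⁹ F.
U = ½CV² = ½ × 9.37×10⁻⁹ × (2.23)² = 2.33×10⁻⁸ J.

23.3 nJ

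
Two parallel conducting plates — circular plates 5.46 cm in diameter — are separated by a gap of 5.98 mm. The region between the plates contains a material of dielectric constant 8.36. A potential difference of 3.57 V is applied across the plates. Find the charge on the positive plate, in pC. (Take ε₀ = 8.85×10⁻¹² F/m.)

A = π(5.46/2 cm)² = 2.34×10⁻³ m².
C = κε₀A/d = 8.36 × 8.85×10⁻¹² × 2.34×10⁻³ / 5.98×10⁻³ = 2.90×10⁻¹¹ F.
Q = CV = 2.90×10⁻¹¹ × 3.57 = 1.03×10⁻¹⁰ C.

103 pC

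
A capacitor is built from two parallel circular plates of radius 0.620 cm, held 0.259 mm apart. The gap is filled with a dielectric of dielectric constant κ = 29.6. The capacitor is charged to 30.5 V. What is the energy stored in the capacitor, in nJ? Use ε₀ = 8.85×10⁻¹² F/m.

A = π(0.620 cm)² = 1.21×10⁻⁴ m².
C = κε₀A/d = 29.6 × 8.85×10⁻¹² × 1.21×10⁻⁴ / 2.59×10⁻⁴ = 1.22×10⁻¹⁰ F.
U = ½CV² = ½ × 1.22×10⁻¹⁰ × (30.5)² = 5.68×10⁻⁸ J.

U ≈ 56.8 nJ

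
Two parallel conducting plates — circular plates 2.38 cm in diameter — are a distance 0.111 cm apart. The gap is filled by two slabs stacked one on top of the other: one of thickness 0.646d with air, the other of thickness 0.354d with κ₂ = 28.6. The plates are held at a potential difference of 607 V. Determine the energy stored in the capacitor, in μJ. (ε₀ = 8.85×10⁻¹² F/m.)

A = π(2.38/2 cm)² = 4.45×10⁻⁴ m².
Stacked slabs ⇒ two capacitors in series, each with the full plate area.
C₁ = κ₁ε₀A/d₁ = 1.00 × 8.85×10⁻¹² × 4.45×10⁻⁴ / 7.17×10⁻⁴ = 5.49×10⁻¹² F.
C₂ = κ₂ε₀A/d₂ = 28.6 × 8.85×10⁻¹² × 4.45×10⁻⁴ / 3.93×10⁻⁴ = 2.87×10⁻¹⁰ F.
C = (1/C₁ + 1/C₂)⁻¹ = 5.39×10⁻¹² F.
U = ½CV² = ½ × 5.39×10⁻¹² × (607)² = 9.93×10⁻⁷ J.

0.993 μJ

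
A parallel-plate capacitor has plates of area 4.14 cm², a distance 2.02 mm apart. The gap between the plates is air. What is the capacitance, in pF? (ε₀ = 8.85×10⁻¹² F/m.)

A = 4.14 cm² = 4.14×10⁻⁴ m².
C = ε₀A/d = 8.85×10⁻¹² × 4.14×10⁻⁴ / 2.02×10⁻³ = 1.81×10⁻¹² F.

C ≈ 1.81 pF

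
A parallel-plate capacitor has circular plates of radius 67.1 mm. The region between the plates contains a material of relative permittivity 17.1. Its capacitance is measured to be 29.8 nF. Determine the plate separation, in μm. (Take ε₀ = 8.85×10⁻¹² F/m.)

71.8 μm

A = π(67.1 mm)² = 1.41×10⁻² m².
d = κε₀A/C = 17.1 × 8.85×10⁻¹² × 1.41×10⁻² / 2.98×10⁻⁸ = 7.18×10⁻⁵ m.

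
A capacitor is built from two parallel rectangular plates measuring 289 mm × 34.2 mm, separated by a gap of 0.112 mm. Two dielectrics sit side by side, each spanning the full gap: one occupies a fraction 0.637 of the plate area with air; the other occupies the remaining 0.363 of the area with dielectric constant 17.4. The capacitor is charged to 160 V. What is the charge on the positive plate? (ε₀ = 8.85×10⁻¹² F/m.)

A = 289 × 34.2 mm² = 9.88×10⁻³ m².
Side-by-side slabs ⇒ two capacitors in parallel, each spanning the full gap.
C₁ = κ₁ε₀A₁/d = 1.00 × 8.85×10⁻¹² × 6.30×10⁻³ / 1.12×10⁻⁴ = 4.97×10⁻¹⁰ F.
C₂ = κ₂ε₀A₂/d = 17.4 × 8.85×10⁻¹² × 3.59×10⁻³ / 1.12×10⁻⁴ = 4.93×10⁻⁹ F.
C = C₁ + C₂ = 5.43×10⁻⁹ F.
Q = CV = 5.43×10⁻⁹ × 160 = 8.69×10⁻⁷ C.

0.869 μC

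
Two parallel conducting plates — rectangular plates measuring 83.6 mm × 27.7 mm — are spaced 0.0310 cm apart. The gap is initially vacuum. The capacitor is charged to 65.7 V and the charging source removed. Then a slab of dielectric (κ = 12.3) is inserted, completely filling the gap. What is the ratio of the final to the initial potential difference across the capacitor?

Isolated ⇒ Q is held fixed.
C₂ = 12.3 C₁ and V = Q/C, so V₂/V₁ = C₁/C₂ = 0.0813.

0.0813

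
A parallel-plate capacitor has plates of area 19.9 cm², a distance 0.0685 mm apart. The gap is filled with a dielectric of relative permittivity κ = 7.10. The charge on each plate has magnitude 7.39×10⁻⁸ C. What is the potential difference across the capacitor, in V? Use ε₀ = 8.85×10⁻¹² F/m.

A = 19.9 cm² = 1.99×10⁻³ m².
C = κε₀A/d = 7.10 × 8.85×10⁻¹² × 1.99×10⁻³ / 6.85×10⁻⁵ = 1.83×10⁻⁹ F.
V = Q/C = 7.39×10⁻⁸ / 1.83×10⁻⁹ = 40.5 V.

V ≈ 40.5 V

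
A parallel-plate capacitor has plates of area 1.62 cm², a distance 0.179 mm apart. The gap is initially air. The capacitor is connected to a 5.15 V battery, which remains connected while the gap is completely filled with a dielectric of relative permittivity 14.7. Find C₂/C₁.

C = κε₀A/d scales with κ, so C₂/C₁ = κ = 14.7.

C₂/C₁ ≈ 14.7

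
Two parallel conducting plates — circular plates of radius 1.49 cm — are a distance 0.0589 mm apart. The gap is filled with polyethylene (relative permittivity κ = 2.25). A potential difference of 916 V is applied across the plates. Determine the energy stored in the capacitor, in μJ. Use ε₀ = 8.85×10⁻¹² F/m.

A = π(1.49 cm)² = 6.97×10⁻⁴ m².
C = κε₀A/d = 2.25 × 8.85×10⁻¹² × 6.97×10⁻⁴ / 5.89×10⁻⁵ = 2.36×10⁻¹⁰ F.
U = ½CV² = ½ × 2.36×10⁻¹⁰ × (916)² = 9.89×10⁻⁵ J.

U ≈ 98.9 μJ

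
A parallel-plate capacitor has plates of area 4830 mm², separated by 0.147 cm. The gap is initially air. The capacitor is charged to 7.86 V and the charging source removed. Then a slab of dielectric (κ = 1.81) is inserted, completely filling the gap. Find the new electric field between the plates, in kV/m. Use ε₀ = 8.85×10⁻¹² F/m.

E ≈ 2.95 kV/m

A = 4830 mm² = 4.83×10⁻³ m².
Initially C₁ = ε₀A/d = 8.85×10⁻¹² × 4.83×10⁻³ / 1.47×10⁻³ = 2.91×10⁻¹¹ F.
E₁ = 5.35×10³ V/m.
Isolated ⇒ Q is held fixed. V₂ = Q/C₂ = V₁/1.81; E = V/d, so E₂/E₁ = (V₂/V₁)(d₁/d₂) = 0.552.
E₂ = 0.552 × 5.35×10³ = 2.95×10³ V/m.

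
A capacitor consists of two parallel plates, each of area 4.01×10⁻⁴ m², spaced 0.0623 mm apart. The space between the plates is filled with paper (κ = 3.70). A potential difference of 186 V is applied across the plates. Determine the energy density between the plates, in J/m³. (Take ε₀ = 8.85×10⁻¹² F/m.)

146 J/m³

E = V/d = 186 / 6.23×10⁻⁵ = 2.99×10⁶ V/m.
u = ½κε₀E² = ½ × 3.70 × 8.85×10⁻¹² × (2.99×10⁶)² = 1.46×10² J/m³.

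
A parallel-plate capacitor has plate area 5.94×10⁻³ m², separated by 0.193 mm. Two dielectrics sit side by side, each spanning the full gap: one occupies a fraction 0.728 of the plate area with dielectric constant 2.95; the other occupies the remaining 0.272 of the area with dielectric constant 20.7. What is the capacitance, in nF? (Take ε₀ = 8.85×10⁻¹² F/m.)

Side-by-side slabs ⇒ two capacitors in parallel, each spanning the full gap.
C₁ = κ₁ε₀A₁/d = 2.95 × 8.85×10⁻¹² × 4.32×10⁻³ / 1.93×10⁻⁴ = 5.85×10⁻¹⁰ F.
C₂ = κ₂ε₀A₂/d = 20.7 × 8.85×10⁻¹² × 1.62×10⁻³ / 1.93×10⁻⁴ = 1.53×10⁻⁹ F.
C = C₁ + C₂ = 2.12×10⁻⁹ F.

2.12 nF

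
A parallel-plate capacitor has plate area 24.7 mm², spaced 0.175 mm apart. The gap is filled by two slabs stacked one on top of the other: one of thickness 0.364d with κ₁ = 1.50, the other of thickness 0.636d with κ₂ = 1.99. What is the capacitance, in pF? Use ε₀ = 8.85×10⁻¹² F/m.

2.22 pF

A = 24.7 mm² = 2.47×10⁻⁵ m².
Stacked slabs ⇒ two capacitors in series, each with the full plate area.
C₁ = κ₁ε₀A/d₁ = 1.50 × 8.85×10⁻¹² × 2.47×10⁻⁵ / 6.37×10⁻⁵ = 5.15×10⁻¹² F.
C₂ = κ₂ε₀A/d₂ = 1.99 × 8.85×10⁻¹² × 2.47×10⁻⁵ / 1.11×10⁻⁴ = 3.91×10⁻¹² F.
C = (1/C₁ + 1/C₂)⁻¹ = 2.22×10⁻¹² F.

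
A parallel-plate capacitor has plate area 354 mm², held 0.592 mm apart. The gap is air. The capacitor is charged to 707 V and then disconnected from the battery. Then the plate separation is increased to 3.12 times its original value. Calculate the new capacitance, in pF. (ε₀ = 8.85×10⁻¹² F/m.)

A = 354 mm² = 3.54×10⁻⁴ m².
Initially C₁ = ε₀A/d = 8.85×10⁻¹² × 3.54×10⁻⁴ / 5.92×10⁻⁴ = 5.29×10⁻¹² F.
C = ε₀A/d scales as 1/d, so C₂/C₁ = d₁/d₂ = 1/3.12 = 0.321.
C₂ = 0.321 × 5.29×10⁻¹² = 1.70×10⁻¹² F.

C ≈ 1.70 pF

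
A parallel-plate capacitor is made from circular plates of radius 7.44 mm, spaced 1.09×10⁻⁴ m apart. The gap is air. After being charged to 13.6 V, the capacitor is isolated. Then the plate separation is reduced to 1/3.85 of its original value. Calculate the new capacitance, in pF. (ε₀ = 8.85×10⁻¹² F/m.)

A = π(7.44 mm)² = 1.74×10⁻⁴ m².
Initially C₁ = ε₀A/d = 8.85×10⁻¹² × 1.74×10⁻⁴ / 1.09×10⁻⁴ = 1.41×10⁻¹¹ F.
C = ε₀A/d scales as 1/d, so C₂/C₁ = d₁/d₂ = 3.85.
C₂ = 3.85 × 1.41×10⁻¹¹ = 5.44×10⁻¹¹ F.

C ≈ 54.4 pF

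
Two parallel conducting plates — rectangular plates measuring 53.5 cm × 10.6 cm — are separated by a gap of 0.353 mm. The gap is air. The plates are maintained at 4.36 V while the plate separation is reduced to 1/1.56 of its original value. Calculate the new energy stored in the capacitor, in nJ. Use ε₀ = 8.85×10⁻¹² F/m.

U ≈ 21.1 nJ

A = 53.5 × 10.6 cm² = 5.67×10⁻² m².
Initially C₁ = ε₀A/d = 8.85×10⁻¹² × 5.67×10⁻² / 3.53×10⁻⁴ = 1.42×10⁻⁹ F.
U₁ = 1.35×10⁻⁸ J.
Battery connected ⇒ V is held fixed. C₂ = 1.56 C₁ and U = ½CV², so U₂/U₁ = C₂/C₁ = 1.56.
U₂ = 1.56 × 1.35×10⁻⁸ = 2.11×10⁻⁸ J.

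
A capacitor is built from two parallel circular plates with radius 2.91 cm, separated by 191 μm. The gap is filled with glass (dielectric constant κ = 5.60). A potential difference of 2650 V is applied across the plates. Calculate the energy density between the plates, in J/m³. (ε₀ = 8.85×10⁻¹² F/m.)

E = V/d = 2650 / 1.91×10⁻⁴ = 1.39×10⁷ V/m.
u = ½κε₀E² = ½ × 5.60 × 8.85×10⁻¹² × (1.39×10⁷)² = 4.77×10³ J/m³.

u ≈ 4770 J/m³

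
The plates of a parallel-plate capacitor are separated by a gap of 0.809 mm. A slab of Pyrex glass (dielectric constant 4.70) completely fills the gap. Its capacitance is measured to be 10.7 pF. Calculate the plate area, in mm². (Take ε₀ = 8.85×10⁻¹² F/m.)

A = Cd/(κε₀) = 1.07×10⁻¹¹ × 8.09×10⁻⁴ / (4.70 × 8.85×10⁻¹²) = 2.08×10⁻⁴ m².

208 mm²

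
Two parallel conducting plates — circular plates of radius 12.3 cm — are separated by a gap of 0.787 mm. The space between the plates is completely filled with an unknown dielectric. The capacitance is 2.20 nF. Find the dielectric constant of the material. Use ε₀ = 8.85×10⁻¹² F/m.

A = π(12.3 cm)² = 4.75×10⁻² m².
κ = Cd/(ε₀A) = 2.20×10⁻⁹ × 7.87×10⁻⁴ / (8.85×10⁻¹² × 4.75×10⁻²) = 4.12.

κ ≈ 4.12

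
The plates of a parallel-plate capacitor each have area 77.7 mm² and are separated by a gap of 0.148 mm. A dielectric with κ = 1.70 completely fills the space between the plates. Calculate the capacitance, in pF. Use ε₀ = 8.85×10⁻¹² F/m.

A = 77.7 mm² = 7.77×10⁻⁵ m².
C = κε₀A/d = 1.70 × 8.85×10⁻¹² × 7.77×10⁻⁵ / 1.48×10⁻⁴ = 7.90×10⁻¹² F.

7.90 pF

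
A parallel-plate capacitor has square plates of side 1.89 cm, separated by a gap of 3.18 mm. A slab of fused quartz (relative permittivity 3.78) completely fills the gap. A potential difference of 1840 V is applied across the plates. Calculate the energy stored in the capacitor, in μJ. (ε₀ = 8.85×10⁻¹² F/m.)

U ≈ 6.36 μJ

A = (1.89 cm)² = 3.57×10⁻⁴ m².
C = κε₀A/d = 3.78 × 8.85×10⁻¹² × 3.57×10⁻⁴ / 3.18×10⁻³ = 3.76×10⁻¹² F.
U = ½CV² = ½ × 3.76×10⁻¹² × (1840)² = 6.36×10⁻⁶ J.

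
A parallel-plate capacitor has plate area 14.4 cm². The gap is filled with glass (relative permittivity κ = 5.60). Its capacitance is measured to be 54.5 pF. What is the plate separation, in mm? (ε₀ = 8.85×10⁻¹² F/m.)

A = 14.4 cm² = 1.44×10⁻³ m².
d = κε₀A/C = 5.60 × 8.85×10⁻¹² × 1.44×10⁻³ / 5.45×10⁻¹¹ = 1.31×10⁻³ m.

d ≈ 1.31 mm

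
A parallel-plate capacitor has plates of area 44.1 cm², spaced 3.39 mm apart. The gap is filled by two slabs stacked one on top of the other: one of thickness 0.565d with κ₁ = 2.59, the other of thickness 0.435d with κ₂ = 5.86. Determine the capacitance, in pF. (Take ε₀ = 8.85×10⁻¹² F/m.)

A = 44.1 cm² = 4.41×10⁻³ m².
Stacked slabs ⇒ two capacitors in series, each with the full plate area.
C₁ = κ₁ε₀A/d₁ = 2.59 × 8.85×10⁻¹² × 4.41×10⁻³ / 1.92×10⁻³ = 5.28×10⁻¹¹ F.
C₂ = κ₂ε₀A/d₂ = 5.86 × 8.85×10⁻¹² × 4.41×10⁻³ / 1.47×10⁻³ = 1.55×10⁻¹⁰ F.
C = (1/C₁ + 1/C₂)⁻¹ = 3.94×10⁻¹¹ F.

39.4 pF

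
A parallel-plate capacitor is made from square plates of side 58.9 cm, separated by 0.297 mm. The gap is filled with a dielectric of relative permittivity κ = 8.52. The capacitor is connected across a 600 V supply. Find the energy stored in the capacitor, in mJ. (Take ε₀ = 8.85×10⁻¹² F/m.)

15.9 mJ

A = (58.9 cm)² = 0.347 m².
C = κε₀A/d = 8.52 × 8.85×10⁻¹² × 0.347 / 2.97×10⁻⁴ = 8.81×10⁻⁸ F.
U = ½CV² = ½ × 8.81×10⁻⁸ × (600)² = 1.59×10⁻² J.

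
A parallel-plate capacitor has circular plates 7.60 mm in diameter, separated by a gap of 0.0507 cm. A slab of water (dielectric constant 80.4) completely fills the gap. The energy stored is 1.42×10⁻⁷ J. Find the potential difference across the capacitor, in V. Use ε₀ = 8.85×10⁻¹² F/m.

66.8 V

A = π(7.60/2 mm)² = 4.54×10⁻⁵ m².
C = κε₀A/d = 80.4 × 8.85×10⁻¹² × 4.54×10⁻⁵ / 5.07×10⁻⁴ = 6.37×10⁻¹¹ F.
V = √(2U/C) = √(2 × 1.42×10⁻⁷ / 6.37×10⁻¹¹) = 66.8 V.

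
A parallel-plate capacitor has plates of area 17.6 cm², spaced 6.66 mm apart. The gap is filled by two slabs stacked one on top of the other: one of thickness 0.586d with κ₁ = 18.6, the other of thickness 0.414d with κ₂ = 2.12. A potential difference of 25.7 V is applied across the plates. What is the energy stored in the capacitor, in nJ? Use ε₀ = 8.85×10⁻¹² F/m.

A = 17.6 cm² = 1.76×10⁻³ m².
Stacked slabs ⇒ two capacitors in series, each with the full plate area.
C₁ = κ₁ε₀A/d₁ = 18.6 × 8.85×10⁻¹² × 1.76×10⁻³ / 3.90×10⁻³ = 7.42×10⁻¹¹ F.
C₂ = κ₂ε₀A/d₂ = 2.12 × 8.85×10⁻¹² × 1.76×10⁻³ / 2.76×10⁻³ = 1.20×10⁻¹¹ F.
C = (1/C₁ + 1/C₂)⁻¹ = 1.03×10⁻¹¹ F.
U = ½CV² = ½ × 1.03×10⁻¹¹ × (25.7)² = 3.41×10⁻⁹ J.

3.41 nJ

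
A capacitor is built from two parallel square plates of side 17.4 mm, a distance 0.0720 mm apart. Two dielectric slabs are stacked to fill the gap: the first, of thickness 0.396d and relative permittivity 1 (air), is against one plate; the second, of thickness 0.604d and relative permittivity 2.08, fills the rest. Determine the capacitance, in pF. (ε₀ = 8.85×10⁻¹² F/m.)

A = (17.4 mm)² = 3.03×10⁻⁴ m².
Stacked slabs ⇒ two capacitors in series, each with the full plate area.
C₁ = κ₁ε₀A/d₁ = 1.00 × 8.85×10⁻¹² × 3.03×10⁻⁴ / 2.85×10⁻⁵ = 9.40×10⁻¹¹ F.
C₂ = κ₂ε₀A/d₂ = 2.08 × 8.85×10⁻¹² × 3.03×10⁻⁴ / 4.35×10⁻⁵ = 1.28×10⁻¹⁰ F.
C = (1/C₁ + 1/C₂)⁻¹ = 5.42×10⁻¹¹ F.

C ≈ 54.2 pF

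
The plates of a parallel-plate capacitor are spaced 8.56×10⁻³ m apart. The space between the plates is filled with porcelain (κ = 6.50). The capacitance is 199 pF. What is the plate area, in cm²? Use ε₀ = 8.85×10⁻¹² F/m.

A ≈ 296 cm²

A = Cd/(κε₀) = 1.99×10⁻¹⁰ × 8.56×10⁻³ / (6.50 × 8.85×10⁻¹²) = 2.96×10⁻² m².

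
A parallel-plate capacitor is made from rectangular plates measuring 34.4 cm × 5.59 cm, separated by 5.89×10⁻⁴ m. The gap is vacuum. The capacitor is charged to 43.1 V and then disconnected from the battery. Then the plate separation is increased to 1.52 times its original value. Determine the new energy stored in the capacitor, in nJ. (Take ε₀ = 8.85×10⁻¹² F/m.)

U ≈ 408 nJ

A = 34.4 × 5.59 cm² = 1.92×10⁻² m².
Initially C₁ = ε₀A/d = 8.85×10⁻¹² × 1.92×10⁻² / 5.89×10⁻⁴ = 2.89×10⁻¹⁰ F.
U₁ = 2.68×10⁻⁷ J.
Isolated ⇒ Q is held fixed. C₂ = 0.658 C₁ and U = Q²/(2C), so U₂/U₁ = C₁/C₂ = 1.52.
U₂ = 1.52 × 2.68×10⁻⁷ = 4.08×10⁻⁷ J.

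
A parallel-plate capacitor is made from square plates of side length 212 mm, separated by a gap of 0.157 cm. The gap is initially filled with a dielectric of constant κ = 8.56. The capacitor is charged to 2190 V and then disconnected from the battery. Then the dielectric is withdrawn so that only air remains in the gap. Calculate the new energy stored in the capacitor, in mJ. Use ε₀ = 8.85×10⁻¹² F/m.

A = (212 mm)² = 4.49×10⁻² m².
Initially C₁ = κε₀A/d = 8.56 × 8.85×10⁻¹² × 4.49×10⁻² / 1.57×10⁻³ = 2.17×10⁻⁹ F.
U₁ = 5.20×10⁻³ J.
Isolated ⇒ Q is held fixed. C₂ = 0.117 C₁ and U = Q²/(2C), so U₂/U₁ = C₁/C₂ = 8.56.
U₂ = 8.56 × 5.20×10⁻³ = 4.45×10⁻² J.

U ≈ 44.5 mJ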